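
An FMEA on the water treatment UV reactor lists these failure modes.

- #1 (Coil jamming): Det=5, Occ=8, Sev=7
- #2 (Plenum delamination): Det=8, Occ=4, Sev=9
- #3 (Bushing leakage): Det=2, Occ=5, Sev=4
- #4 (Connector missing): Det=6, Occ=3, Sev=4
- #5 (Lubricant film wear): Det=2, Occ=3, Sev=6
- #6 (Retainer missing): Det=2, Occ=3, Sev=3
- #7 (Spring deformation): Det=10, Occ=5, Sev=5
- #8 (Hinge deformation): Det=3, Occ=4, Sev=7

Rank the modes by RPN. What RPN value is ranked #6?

40

RPN = Severity × Occurrence × Detection:
  #1: 7 × 8 × 5 = 280
  #2: 9 × 4 × 8 = 288
  #3: 4 × 5 × 2 = 40
  #4: 4 × 3 × 6 = 72
  #5: 6 × 3 × 2 = 36
  #6: 3 × 3 × 2 = 18
  #7: 5 × 5 × 10 = 250
  #8: 7 × 4 × 3 = 84
Sorted descending: 288, 280, 250, 84, 72, 40, 36, 18.
The sixth-highest RPN is 40 (#3).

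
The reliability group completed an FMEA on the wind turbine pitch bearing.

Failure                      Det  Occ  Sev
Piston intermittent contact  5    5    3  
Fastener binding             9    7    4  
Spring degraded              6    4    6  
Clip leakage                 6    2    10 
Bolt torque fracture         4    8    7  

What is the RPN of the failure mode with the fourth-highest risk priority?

RPN = Severity × Occurrence × Detection:
  Piston intermittent contact: 3 × 5 × 5 = 75
  Fastener binding: 4 × 7 × 9 = 252
  Spring degraded: 6 × 4 × 6 = 144
  Clip leakage: 10 × 2 × 6 = 120
  Bolt torque fracture: 7 × 8 × 4 = 224
Sorted descending: 252, 224, 144, 120, 75.
The fourth-highest RPN is 120 (Clip leakage).

120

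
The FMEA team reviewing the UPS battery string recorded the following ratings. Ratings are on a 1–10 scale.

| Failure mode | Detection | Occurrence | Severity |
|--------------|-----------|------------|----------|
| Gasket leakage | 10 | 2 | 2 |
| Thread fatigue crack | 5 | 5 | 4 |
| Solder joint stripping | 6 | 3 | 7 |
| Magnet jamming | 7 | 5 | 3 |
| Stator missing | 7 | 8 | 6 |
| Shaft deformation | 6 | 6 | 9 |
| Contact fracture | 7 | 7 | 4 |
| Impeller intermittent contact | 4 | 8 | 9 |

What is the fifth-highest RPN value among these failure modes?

RPN = Severity × Occurrence × Detection:
  Gasket leakage: 2 × 2 × 10 = 40
  Thread fatigue crack: 4 × 5 × 5 = 100
  Solder joint stripping: 7 × 3 × 6 = 126
  Magnet jamming: 3 × 5 × 7 = 105
  Stator missing: 6 × 8 × 7 = 336
  Shaft deformation: 9 × 6 × 6 = 324
  Contact fracture: 4 × 7 × 7 = 196
  Impeller intermittent contact: 9 × 8 × 4 = 288
Sorted descending: 336, 324, 288, 196, 126, 105, 100, 40.
The fifth-highest RPN is 126 (Solder joint stripping).

126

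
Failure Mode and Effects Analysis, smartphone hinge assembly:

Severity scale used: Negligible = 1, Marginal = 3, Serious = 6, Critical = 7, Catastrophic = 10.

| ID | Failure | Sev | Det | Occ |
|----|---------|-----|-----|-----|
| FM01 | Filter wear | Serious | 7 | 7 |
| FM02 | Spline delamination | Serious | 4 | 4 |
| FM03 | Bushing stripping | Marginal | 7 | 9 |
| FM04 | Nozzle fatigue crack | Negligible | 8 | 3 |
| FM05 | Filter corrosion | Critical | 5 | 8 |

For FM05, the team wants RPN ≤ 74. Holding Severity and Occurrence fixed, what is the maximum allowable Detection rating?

FM05: S=7, O=8, D=5 → current RPN = 280.
Fixed product = 56. Need 56 × D ≤ 74, so D ≤ 74/56 = 1.32.
Maximum integer Detection rating = 1 (gives RPN 56; D=2 would give 112 > 74).

1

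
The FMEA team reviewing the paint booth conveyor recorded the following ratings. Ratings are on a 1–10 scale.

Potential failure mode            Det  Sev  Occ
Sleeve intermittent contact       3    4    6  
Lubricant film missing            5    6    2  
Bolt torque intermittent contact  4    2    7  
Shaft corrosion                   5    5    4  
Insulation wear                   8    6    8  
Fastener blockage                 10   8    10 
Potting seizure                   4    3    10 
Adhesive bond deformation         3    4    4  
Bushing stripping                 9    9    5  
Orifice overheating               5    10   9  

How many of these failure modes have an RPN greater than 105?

RPN = Severity × Occurrence × Detection:
  Sleeve intermittent contact: 4 × 6 × 3 = 72
  Lubricant film missing: 6 × 2 × 5 = 60
  Bolt torque intermittent contact: 2 × 7 × 4 = 56
  Shaft corrosion: 5 × 4 × 5 = 100
  Insulation wear: 6 × 8 × 8 = 384
  Fastener blockage: 8 × 10 × 10 = 800
  Potting seizure: 3 × 10 × 4 = 120
  Adhesive bond deformation: 4 × 4 × 3 = 48
  Bushing stripping: 9 × 5 × 9 = 405
  Orifice overheating: 10 × 9 × 5 = 450
Modes with RPN > 105: Insulation wear (384), Fastener blockage (800), Potting seizure (120), Bushing stripping (405), Orifice overheating (450) → 5.

5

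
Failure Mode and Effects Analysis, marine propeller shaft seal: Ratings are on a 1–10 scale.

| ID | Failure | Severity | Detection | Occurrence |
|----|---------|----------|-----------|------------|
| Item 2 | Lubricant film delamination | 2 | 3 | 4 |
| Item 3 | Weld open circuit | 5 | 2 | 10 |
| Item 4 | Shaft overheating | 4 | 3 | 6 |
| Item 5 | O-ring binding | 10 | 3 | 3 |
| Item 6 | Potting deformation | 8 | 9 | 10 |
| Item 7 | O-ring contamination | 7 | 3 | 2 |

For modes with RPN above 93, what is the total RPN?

820

RPN = Severity × Occurrence × Detection:
  Item 2: 2 × 4 × 3 = 24
  Item 3: 5 × 10 × 2 = 100
  Item 4: 4 × 6 × 3 = 72
  Item 5: 10 × 3 × 3 = 90
  Item 6: 8 × 10 × 9 = 720
  Item 7: 7 × 2 × 3 = 42
RPN > 93: Item 3 (100), Item 6 (720).
Sum: 100 + 720 = 820.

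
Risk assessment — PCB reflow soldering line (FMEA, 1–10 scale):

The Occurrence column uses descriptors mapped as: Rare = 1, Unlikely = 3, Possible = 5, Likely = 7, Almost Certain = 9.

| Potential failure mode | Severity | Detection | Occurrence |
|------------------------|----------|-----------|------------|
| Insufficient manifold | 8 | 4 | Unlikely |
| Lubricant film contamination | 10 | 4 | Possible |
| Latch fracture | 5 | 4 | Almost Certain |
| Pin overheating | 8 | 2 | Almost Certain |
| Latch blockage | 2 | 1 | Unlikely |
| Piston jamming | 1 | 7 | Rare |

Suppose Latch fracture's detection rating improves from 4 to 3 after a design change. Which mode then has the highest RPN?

Lubricant film contamination

RPN = Severity × Occurrence × Detection:
  Insufficient manifold: 8 × 3 × 4 = 96
  Lubricant film contamination: 10 × 5 × 4 = 200
  Latch fracture: 5 × 9 × 4 = 180
  Pin overheating: 8 × 9 × 2 = 144
  Latch blockage: 2 × 3 × 1 = 6
  Piston jamming: 1 × 1 × 7 = 7
After action: Latch fracture → 5 × 9 × 3 = 135.
Revised RPNs: Lubricant film contamination=200, Pin overheating=144, Latch fracture=135, Insufficient manifold=96, Piston jamming=7, Latch blockage=6.
Highest is now Lubricant film contamination (200).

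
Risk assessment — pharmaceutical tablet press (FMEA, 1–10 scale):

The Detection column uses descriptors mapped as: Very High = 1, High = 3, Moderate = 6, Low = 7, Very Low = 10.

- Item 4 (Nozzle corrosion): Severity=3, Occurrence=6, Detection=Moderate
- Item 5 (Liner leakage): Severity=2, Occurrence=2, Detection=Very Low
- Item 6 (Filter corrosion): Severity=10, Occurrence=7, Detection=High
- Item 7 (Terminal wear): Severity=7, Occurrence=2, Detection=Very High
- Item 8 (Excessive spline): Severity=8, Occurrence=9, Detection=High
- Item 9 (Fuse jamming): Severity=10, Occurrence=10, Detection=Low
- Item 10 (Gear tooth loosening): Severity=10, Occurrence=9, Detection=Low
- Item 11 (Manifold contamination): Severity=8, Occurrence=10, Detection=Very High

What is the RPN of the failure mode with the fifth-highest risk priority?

108

RPN = Severity × Occurrence × Detection:
  Item 4: 3 × 6 × 6 = 108
  Item 5: 2 × 2 × 10 = 40
  Item 6: 10 × 7 × 3 = 210
  Item 7: 7 × 2 × 1 = 14
  Item 8: 8 × 9 × 3 = 216
  Item 9: 10 × 10 × 7 = 700
  Item 10: 10 × 9 × 7 = 630
  Item 11: 8 × 10 × 1 = 80
Sorted descending: 700, 630, 216, 210, 108, 80, 40, 14.
The fifth-highest RPN is 108 (Item 4).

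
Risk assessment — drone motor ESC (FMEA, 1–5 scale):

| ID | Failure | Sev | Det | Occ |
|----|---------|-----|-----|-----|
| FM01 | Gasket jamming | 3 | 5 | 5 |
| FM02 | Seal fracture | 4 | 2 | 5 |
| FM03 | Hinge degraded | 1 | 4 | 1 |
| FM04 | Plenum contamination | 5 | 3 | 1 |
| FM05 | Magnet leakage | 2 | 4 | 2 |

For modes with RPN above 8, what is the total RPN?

146

RPN = Severity × Occurrence × Detection:
  FM01: 3 × 5 × 5 = 75
  FM02: 4 × 5 × 2 = 40
  FM03: 1 × 1 × 4 = 4
  FM04: 5 × 1 × 3 = 15
  FM05: 2 × 2 × 4 = 16
RPN > 8: FM01 (75), FM02 (40), FM04 (15), FM05 (16).
Sum: 75 + 40 + 15 + 16 = 146.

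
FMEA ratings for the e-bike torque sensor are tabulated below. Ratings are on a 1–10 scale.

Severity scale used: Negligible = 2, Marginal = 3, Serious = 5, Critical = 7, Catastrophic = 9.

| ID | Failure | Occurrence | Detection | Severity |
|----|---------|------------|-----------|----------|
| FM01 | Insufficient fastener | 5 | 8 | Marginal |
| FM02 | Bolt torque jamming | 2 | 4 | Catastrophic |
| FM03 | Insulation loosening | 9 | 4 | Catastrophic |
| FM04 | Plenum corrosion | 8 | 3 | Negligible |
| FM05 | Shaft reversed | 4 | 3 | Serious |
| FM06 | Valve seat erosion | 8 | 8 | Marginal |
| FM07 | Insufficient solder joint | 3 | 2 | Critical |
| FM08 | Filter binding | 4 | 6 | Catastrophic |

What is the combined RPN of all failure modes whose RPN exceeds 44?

1032

RPN = Severity × Occurrence × Detection:
  FM01: 3 × 5 × 8 = 120
  FM02: 9 × 2 × 4 = 72
  FM03: 9 × 9 × 4 = 324
  FM04: 2 × 8 × 3 = 48
  FM05: 5 × 4 × 3 = 60
  FM06: 3 × 8 × 8 = 192
  FM07: 7 × 3 × 2 = 42
  FM08: 9 × 4 × 6 = 216
RPN > 44: FM01 (120), FM02 (72), FM03 (324), FM04 (48), FM05 (60), FM06 (192), FM08 (216).
Sum: 120 + 72 + 324 + 48 + 60 + 192 + 216 = 1032.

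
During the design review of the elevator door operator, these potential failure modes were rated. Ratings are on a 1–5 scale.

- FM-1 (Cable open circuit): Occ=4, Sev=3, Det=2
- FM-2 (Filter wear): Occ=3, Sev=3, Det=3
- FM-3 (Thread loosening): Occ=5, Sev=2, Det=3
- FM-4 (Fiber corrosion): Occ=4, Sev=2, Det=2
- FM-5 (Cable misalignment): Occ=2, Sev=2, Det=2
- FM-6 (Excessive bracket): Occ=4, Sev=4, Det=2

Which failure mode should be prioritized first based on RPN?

FM-6

RPN = Severity × Occurrence × Detection:
  FM-1: 3 × 4 × 2 = 24
  FM-2: 3 × 3 × 3 = 27
  FM-3: 2 × 5 × 3 = 30
  FM-4: 2 × 4 × 2 = 16
  FM-5: 2 × 2 × 2 = 8
  FM-6: 4 × 4 × 2 = 32
Highest RPN is 32 → FM-6.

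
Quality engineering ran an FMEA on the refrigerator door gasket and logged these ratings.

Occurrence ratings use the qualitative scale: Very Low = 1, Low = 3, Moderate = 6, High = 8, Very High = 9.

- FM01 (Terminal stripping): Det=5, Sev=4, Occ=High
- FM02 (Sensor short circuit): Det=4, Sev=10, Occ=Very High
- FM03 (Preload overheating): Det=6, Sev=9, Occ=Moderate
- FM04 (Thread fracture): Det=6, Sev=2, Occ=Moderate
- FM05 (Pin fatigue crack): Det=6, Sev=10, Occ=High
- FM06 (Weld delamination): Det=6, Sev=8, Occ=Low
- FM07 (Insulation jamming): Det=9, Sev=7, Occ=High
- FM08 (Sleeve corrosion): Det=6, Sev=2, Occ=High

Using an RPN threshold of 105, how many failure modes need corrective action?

RPN = Severity × Occurrence × Detection:
  FM01: 4 × 8 × 5 = 160
  FM02: 10 × 9 × 4 = 360
  FM03: 9 × 6 × 6 = 324
  FM04: 2 × 6 × 6 = 72
  FM05: 10 × 8 × 6 = 480
  FM06: 8 × 3 × 6 = 144
  FM07: 7 × 8 × 9 = 504
  FM08: 2 × 8 × 6 = 96
Modes with RPN ≥ 105: FM01 (160), FM02 (360), FM03 (324), FM05 (480), FM06 (144), FM07 (504) → 6.

6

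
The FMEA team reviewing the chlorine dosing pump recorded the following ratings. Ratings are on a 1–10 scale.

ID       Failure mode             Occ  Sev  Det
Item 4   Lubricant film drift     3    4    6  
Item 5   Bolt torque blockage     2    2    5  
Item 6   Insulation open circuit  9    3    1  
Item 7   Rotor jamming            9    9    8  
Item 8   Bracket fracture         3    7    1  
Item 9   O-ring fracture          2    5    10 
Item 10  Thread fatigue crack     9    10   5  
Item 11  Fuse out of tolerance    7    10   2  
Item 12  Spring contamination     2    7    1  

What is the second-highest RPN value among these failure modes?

450

RPN = Severity × Occurrence × Detection:
  Item 4: 4 × 3 × 6 = 72
  Item 5: 2 × 2 × 5 = 20
  Item 6: 3 × 9 × 1 = 27
  Item 7: 9 × 9 × 8 = 648
  Item 8: 7 × 3 × 1 = 21
  Item 9: 5 × 2 × 10 = 100
  Item 10: 10 × 9 × 5 = 450
  Item 11: 10 × 7 × 2 = 140
  Item 12: 7 × 2 × 1 = 14
Sorted descending: 648, 450, 140, 100, 72, 27, 21, 20, 14.
The second-highest RPN is 450 (Item 10).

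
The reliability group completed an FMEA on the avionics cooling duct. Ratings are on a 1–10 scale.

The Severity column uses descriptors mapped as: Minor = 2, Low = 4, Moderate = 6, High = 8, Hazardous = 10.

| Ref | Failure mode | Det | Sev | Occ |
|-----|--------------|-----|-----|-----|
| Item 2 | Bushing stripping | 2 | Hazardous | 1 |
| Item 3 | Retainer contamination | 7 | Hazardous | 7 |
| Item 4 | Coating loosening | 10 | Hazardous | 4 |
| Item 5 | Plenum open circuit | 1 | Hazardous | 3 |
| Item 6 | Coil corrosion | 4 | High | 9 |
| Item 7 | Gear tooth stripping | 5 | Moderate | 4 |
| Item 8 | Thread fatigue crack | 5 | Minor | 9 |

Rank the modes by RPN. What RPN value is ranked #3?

RPN = Severity × Occurrence × Detection:
  Item 2: 10 × 1 × 2 = 20
  Item 3: 10 × 7 × 7 = 490
  Item 4: 10 × 4 × 10 = 400
  Item 5: 10 × 3 × 1 = 30
  Item 6: 8 × 9 × 4 = 288
  Item 7: 6 × 4 × 5 = 120
  Item 8: 2 × 9 × 5 = 90
Sorted descending: 490, 400, 288, 120, 90, 30, 20.
The third-highest RPN is 288 (Item 6).

288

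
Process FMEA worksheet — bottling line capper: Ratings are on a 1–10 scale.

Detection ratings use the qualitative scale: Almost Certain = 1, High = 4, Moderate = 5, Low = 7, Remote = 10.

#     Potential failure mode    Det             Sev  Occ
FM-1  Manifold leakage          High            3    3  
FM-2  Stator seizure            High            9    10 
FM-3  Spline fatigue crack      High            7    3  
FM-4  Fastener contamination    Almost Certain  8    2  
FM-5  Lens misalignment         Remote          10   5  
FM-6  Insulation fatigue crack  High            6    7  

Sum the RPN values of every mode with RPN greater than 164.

1028

RPN = Severity × Occurrence × Detection:
  FM-1: 3 × 3 × 4 = 36
  FM-2: 9 × 10 × 4 = 360
  FM-3: 7 × 3 × 4 = 84
  FM-4: 8 × 2 × 1 = 16
  FM-5: 10 × 5 × 10 = 500
  FM-6: 6 × 7 × 4 = 168
RPN > 164: FM-2 (360), FM-5 (500), FM-6 (168).
Sum: 360 + 500 + 168 = 1028.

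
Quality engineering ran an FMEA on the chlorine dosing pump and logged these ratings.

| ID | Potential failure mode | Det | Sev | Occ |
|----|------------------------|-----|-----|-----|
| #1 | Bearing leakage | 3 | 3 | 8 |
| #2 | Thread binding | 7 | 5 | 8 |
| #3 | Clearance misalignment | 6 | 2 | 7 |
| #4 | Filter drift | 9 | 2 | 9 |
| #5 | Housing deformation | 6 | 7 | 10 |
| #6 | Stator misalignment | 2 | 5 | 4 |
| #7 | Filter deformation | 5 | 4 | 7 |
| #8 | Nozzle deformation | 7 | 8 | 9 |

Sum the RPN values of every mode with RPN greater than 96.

1506

RPN = Severity × Occurrence × Detection:
  #1: 3 × 8 × 3 = 72
  #2: 5 × 8 × 7 = 280
  #3: 2 × 7 × 6 = 84
  #4: 2 × 9 × 9 = 162
  #5: 7 × 10 × 6 = 420
  #6: 5 × 4 × 2 = 40
  #7: 4 × 7 × 5 = 140
  #8: 8 × 9 × 7 = 504
RPN > 96: #2 (280), #4 (162), #5 (420), #7 (140), #8 (504).
Sum: 280 + 162 + 420 + 140 + 504 = 1506.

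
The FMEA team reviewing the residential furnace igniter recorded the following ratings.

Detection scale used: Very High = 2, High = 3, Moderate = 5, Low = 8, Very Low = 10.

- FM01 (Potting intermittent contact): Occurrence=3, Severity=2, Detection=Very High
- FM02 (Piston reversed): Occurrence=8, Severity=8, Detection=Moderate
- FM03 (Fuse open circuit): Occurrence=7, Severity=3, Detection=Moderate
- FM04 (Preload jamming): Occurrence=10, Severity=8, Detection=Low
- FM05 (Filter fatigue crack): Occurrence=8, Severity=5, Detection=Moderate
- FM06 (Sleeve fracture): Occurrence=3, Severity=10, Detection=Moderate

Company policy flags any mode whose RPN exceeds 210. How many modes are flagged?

2

RPN = Severity × Occurrence × Detection:
  FM01: 2 × 3 × 2 = 12
  FM02: 8 × 8 × 5 = 320
  FM03: 3 × 7 × 5 = 105
  FM04: 8 × 10 × 8 = 640
  FM05: 5 × 8 × 5 = 200
  FM06: 10 × 3 × 5 = 150
Modes with RPN > 210: FM02 (320), FM04 (640) → 2.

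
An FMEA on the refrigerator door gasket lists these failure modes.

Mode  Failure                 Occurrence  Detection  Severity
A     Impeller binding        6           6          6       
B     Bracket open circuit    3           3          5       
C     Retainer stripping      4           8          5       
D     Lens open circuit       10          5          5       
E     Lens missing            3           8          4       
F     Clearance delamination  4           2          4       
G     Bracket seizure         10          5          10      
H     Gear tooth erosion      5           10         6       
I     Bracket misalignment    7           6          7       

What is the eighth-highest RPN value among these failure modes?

RPN = Severity × Occurrence × Detection:
  A: 6 × 6 × 6 = 216
  B: 5 × 3 × 3 = 45
  C: 5 × 4 × 8 = 160
  D: 5 × 10 × 5 = 250
  E: 4 × 3 × 8 = 96
  F: 4 × 4 × 2 = 32
  G: 10 × 10 × 5 = 500
  H: 6 × 5 × 10 = 300
  I: 7 × 7 × 6 = 294
Sorted descending: 500, 300, 294, 250, 216, 160, 96, 45, 32.
The eighth-highest RPN is 45 (B).

45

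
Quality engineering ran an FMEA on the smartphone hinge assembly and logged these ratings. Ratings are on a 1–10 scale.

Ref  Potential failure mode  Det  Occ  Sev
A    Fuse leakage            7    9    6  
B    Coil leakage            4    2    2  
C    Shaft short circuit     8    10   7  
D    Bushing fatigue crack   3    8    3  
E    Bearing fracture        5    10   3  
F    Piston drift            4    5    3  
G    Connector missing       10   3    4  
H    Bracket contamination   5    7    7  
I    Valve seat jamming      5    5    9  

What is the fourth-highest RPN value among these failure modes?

225

RPN = Severity × Occurrence × Detection:
  A: 6 × 9 × 7 = 378
  B: 2 × 2 × 4 = 16
  C: 7 × 10 × 8 = 560
  D: 3 × 8 × 3 = 72
  E: 3 × 10 × 5 = 150
  F: 3 × 5 × 4 = 60
  G: 4 × 3 × 10 = 120
  H: 7 × 7 × 5 = 245
  I: 9 × 5 × 5 = 225
Sorted descending: 560, 378, 245, 225, 150, 120, 72, 60, 16.
The fourth-highest RPN is 225 (I).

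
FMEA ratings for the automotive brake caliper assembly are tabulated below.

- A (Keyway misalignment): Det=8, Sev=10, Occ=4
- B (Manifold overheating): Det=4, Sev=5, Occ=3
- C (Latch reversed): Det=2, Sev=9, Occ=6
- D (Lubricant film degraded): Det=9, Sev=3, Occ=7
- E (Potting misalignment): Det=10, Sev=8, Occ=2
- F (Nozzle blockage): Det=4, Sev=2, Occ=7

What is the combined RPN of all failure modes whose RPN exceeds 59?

RPN = Severity × Occurrence × Detection:
  A: 10 × 4 × 8 = 320
  B: 5 × 3 × 4 = 60
  C: 9 × 6 × 2 = 108
  D: 3 × 7 × 9 = 189
  E: 8 × 2 × 10 = 160
  F: 2 × 7 × 4 = 56
RPN > 59: A (320), B (60), C (108), D (189), E (160).
Sum: 320 + 60 + 108 + 189 + 160 = 837.

837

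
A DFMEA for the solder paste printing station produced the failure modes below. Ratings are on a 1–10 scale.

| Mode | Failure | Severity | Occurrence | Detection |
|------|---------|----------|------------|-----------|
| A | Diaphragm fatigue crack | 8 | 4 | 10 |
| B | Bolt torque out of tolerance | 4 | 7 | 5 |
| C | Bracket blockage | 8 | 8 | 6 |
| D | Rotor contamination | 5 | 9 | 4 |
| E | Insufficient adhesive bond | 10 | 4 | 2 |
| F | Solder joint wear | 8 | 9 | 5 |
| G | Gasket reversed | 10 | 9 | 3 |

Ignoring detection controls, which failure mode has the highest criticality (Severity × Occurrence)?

G

Criticality = Severity × Occurrence:
  A: 8 × 4 = 32
  B: 4 × 7 = 28
  C: 8 × 8 = 64
  D: 5 × 9 = 45
  E: 10 × 4 = 40
  F: 8 × 9 = 72
  G: 10 × 9 = 90
Highest criticality is 90 → G.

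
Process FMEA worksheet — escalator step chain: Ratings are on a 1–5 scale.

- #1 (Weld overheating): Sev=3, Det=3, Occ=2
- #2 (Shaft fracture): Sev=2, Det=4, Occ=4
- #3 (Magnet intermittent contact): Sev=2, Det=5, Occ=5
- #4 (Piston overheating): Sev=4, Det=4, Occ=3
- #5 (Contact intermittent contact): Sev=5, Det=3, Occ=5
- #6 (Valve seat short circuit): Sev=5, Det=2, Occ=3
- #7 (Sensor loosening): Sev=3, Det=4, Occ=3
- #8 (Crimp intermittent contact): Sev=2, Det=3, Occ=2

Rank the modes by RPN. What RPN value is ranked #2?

RPN = Severity × Occurrence × Detection:
  #1: 3 × 2 × 3 = 18
  #2: 2 × 4 × 4 = 32
  #3: 2 × 5 × 5 = 50
  #4: 4 × 3 × 4 = 48
  #5: 5 × 5 × 3 = 75
  #6: 5 × 3 × 2 = 30
  #7: 3 × 3 × 4 = 36
  #8: 2 × 2 × 3 = 12
Sorted descending: 75, 50, 48, 36, 32, 30, 18, 12.
The second-highest RPN is 50 (#3).

50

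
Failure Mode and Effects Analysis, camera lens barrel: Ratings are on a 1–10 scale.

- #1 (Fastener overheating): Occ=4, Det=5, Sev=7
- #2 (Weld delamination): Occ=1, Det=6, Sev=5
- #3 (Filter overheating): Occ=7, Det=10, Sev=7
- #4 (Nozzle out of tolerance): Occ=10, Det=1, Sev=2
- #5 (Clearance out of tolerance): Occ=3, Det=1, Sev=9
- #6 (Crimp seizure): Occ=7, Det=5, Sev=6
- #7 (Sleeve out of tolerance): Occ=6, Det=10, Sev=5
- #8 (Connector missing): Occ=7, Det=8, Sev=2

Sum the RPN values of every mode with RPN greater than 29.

RPN = Severity × Occurrence × Detection:
  #1: 7 × 4 × 5 = 140
  #2: 5 × 1 × 6 = 30
  #3: 7 × 7 × 10 = 490
  #4: 2 × 10 × 1 = 20
  #5: 9 × 3 × 1 = 27
  #6: 6 × 7 × 5 = 210
  #7: 5 × 6 × 10 = 300
  #8: 2 × 7 × 8 = 112
RPN > 29: #1 (140), #2 (30), #3 (490), #6 (210), #7 (300), #8 (112).
Sum: 140 + 30 + 490 + 210 + 300 + 112 = 1282.

1282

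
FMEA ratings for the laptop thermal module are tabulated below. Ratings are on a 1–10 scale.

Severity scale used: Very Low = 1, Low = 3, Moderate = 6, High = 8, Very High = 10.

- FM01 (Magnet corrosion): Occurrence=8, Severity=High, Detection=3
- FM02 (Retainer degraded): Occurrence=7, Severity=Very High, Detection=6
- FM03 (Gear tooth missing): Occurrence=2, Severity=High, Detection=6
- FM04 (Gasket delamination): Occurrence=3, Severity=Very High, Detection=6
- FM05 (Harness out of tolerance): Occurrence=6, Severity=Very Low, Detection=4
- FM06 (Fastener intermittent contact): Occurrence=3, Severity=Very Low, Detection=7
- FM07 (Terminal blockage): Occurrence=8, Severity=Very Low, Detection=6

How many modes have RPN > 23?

6

RPN = Severity × Occurrence × Detection:
  FM01: 8 × 8 × 3 = 192
  FM02: 10 × 7 × 6 = 420
  FM03: 8 × 2 × 6 = 96
  FM04: 10 × 3 × 6 = 180
  FM05: 1 × 6 × 4 = 24
  FM06: 1 × 3 × 7 = 21
  FM07: 1 × 8 × 6 = 48
Modes with RPN > 23: FM01 (192), FM02 (420), FM03 (96), FM04 (180), FM05 (24), FM07 (48) → 6.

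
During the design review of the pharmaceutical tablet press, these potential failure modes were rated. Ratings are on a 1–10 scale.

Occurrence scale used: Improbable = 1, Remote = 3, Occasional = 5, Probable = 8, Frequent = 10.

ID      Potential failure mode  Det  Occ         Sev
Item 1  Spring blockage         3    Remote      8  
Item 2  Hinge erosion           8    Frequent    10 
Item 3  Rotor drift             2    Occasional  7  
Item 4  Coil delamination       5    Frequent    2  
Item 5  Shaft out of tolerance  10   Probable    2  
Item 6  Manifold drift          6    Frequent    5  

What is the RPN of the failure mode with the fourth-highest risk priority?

100

RPN = Severity × Occurrence × Detection:
  Item 1: 8 × 3 × 3 = 72
  Item 2: 10 × 10 × 8 = 800
  Item 3: 7 × 5 × 2 = 70
  Item 4: 2 × 10 × 5 = 100
  Item 5: 2 × 8 × 10 = 160
  Item 6: 5 × 10 × 6 = 300
Sorted descending: 800, 300, 160, 100, 72, 70.
The fourth-highest RPN is 100 (Item 4).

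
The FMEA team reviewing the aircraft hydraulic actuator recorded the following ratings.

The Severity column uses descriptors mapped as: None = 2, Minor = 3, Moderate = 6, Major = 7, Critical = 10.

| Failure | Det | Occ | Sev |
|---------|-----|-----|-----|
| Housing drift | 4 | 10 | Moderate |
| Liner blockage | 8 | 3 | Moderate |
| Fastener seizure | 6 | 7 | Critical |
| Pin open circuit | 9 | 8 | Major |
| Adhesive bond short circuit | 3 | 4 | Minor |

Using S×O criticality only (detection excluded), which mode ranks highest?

Criticality = Severity × Occurrence:
  Housing drift: 6 × 10 = 60
  Liner blockage: 6 × 3 = 18
  Fastener seizure: 10 × 7 = 70
  Pin open circuit: 7 × 8 = 56
  Adhesive bond short circuit: 3 × 4 = 12
Highest criticality is 70 → Fastener seizure.

Fastener seizure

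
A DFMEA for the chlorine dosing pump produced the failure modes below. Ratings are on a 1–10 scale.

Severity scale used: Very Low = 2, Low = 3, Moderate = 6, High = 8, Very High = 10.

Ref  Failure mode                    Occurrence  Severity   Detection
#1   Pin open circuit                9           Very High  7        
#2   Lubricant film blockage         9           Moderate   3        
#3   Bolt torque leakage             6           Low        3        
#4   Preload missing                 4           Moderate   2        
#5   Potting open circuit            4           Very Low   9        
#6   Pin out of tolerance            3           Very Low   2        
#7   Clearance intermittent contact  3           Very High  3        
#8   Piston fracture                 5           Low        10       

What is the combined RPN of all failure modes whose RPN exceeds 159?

792

RPN = Severity × Occurrence × Detection:
  #1: 10 × 9 × 7 = 630
  #2: 6 × 9 × 3 = 162
  #3: 3 × 6 × 3 = 54
  #4: 6 × 4 × 2 = 48
  #5: 2 × 4 × 9 = 72
  #6: 2 × 3 × 2 = 12
  #7: 10 × 3 × 3 = 90
  #8: 3 × 5 × 10 = 150
RPN > 159: #1 (630), #2 (162).
Sum: 630 + 162 = 792.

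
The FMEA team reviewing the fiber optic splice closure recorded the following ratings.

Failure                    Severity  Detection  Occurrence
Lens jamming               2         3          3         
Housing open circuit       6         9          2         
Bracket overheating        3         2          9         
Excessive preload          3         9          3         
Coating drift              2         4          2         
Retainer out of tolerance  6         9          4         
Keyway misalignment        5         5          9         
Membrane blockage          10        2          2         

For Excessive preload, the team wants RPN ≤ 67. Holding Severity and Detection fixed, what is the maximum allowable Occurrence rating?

Excessive preload: S=3, O=3, D=9 → current RPN = 81.
Fixed product = 27. Need 27 × O ≤ 67, so O ≤ 67/27 = 2.48.
Maximum integer Occurrence rating = 2 (gives RPN 54; O=3 would give 81 > 67).

2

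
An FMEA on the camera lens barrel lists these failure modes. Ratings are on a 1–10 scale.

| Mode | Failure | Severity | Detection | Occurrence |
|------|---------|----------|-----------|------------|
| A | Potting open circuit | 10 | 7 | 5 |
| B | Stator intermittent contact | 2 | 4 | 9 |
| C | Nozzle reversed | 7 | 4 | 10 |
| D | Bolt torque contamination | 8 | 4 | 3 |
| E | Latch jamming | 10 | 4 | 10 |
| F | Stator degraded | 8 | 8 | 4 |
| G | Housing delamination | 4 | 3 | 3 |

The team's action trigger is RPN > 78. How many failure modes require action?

RPN = Severity × Occurrence × Detection:
  A: 10 × 5 × 7 = 350
  B: 2 × 9 × 4 = 72
  C: 7 × 10 × 4 = 280
  D: 8 × 3 × 4 = 96
  E: 10 × 10 × 4 = 400
  F: 8 × 4 × 8 = 256
  G: 4 × 3 × 3 = 36
Modes with RPN > 78: A (350), C (280), D (96), E (400), F (256) → 5.

5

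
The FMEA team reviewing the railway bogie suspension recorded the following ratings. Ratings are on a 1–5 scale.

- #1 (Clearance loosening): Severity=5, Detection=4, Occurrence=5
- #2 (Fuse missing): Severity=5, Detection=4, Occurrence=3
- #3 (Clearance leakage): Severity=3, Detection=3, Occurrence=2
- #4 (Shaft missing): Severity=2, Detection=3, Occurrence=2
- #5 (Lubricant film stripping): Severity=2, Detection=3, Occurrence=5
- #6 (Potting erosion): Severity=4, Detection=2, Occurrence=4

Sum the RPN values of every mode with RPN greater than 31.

192

RPN = Severity × Occurrence × Detection:
  #1: 5 × 5 × 4 = 100
  #2: 5 × 3 × 4 = 60
  #3: 3 × 2 × 3 = 18
  #4: 2 × 2 × 3 = 12
  #5: 2 × 5 × 3 = 30
  #6: 4 × 4 × 2 = 32
RPN > 31: #1 (100), #2 (60), #6 (32).
Sum: 100 + 60 + 32 = 192.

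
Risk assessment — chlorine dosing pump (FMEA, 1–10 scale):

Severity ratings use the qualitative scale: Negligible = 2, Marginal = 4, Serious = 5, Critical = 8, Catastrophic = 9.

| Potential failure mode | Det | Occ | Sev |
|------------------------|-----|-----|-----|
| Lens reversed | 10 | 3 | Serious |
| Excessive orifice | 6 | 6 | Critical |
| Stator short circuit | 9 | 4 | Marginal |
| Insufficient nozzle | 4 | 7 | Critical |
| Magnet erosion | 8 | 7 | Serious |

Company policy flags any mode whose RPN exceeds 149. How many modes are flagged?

4

RPN = Severity × Occurrence × Detection:
  Lens reversed: 5 × 3 × 10 = 150
  Excessive orifice: 8 × 6 × 6 = 288
  Stator short circuit: 4 × 4 × 9 = 144
  Insufficient nozzle: 8 × 7 × 4 = 224
  Magnet erosion: 5 × 7 × 8 = 280
Modes with RPN > 149: Lens reversed (150), Excessive orifice (288), Insufficient nozzle (224), Magnet erosion (280) → 4.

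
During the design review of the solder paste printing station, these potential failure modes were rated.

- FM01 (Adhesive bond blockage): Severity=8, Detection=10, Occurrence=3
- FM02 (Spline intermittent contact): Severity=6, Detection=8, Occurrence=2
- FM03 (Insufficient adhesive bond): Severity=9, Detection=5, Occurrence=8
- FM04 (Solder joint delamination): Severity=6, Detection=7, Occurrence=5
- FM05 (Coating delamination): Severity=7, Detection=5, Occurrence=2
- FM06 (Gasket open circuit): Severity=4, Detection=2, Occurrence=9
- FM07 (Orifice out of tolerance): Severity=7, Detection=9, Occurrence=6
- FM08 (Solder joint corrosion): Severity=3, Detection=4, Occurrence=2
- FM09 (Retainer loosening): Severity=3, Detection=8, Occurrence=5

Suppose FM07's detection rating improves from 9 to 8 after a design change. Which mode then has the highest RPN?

FM03

RPN = Severity × Occurrence × Detection:
  FM01: 8 × 3 × 10 = 240
  FM02: 6 × 2 × 8 = 96
  FM03: 9 × 8 × 5 = 360
  FM04: 6 × 5 × 7 = 210
  FM05: 7 × 2 × 5 = 70
  FM06: 4 × 9 × 2 = 72
  FM07: 7 × 6 × 9 = 378
  FM08: 3 × 2 × 4 = 24
  FM09: 3 × 5 × 8 = 120
After action: FM07 → 7 × 6 × 8 = 336.
Revised RPNs: FM03=360, FM07=336, FM01=240, FM04=210, FM09=120, FM02=96, FM06=72, FM05=70, FM08=24.
Highest is now FM03 (360).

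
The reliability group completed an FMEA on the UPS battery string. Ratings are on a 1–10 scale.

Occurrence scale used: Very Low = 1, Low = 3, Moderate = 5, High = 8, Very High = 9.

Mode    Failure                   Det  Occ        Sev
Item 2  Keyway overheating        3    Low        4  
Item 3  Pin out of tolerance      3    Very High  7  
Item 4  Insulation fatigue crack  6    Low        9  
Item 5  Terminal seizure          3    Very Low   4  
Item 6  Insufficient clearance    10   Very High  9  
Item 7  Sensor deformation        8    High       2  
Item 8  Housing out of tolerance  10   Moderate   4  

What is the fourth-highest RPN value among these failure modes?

RPN = Severity × Occurrence × Detection:
  Item 2: 4 × 3 × 3 = 36
  Item 3: 7 × 9 × 3 = 189
  Item 4: 9 × 3 × 6 = 162
  Item 5: 4 × 1 × 3 = 12
  Item 6: 9 × 9 × 10 = 810
  Item 7: 2 × 8 × 8 = 128
  Item 8: 4 × 5 × 10 = 200
Sorted descending: 810, 200, 189, 162, 128, 36, 12.
The fourth-highest RPN is 162 (Item 4).

162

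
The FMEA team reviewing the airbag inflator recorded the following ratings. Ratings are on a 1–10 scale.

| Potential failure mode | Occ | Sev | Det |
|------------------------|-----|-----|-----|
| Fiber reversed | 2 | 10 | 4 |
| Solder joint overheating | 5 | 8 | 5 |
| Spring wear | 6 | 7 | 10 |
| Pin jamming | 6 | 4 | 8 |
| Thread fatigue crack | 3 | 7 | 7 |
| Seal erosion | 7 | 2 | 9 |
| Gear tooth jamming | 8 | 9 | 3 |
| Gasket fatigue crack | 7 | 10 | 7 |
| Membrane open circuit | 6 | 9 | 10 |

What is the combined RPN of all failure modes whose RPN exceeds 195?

1866

RPN = Severity × Occurrence × Detection:
  Fiber reversed: 10 × 2 × 4 = 80
  Solder joint overheating: 8 × 5 × 5 = 200
  Spring wear: 7 × 6 × 10 = 420
  Pin jamming: 4 × 6 × 8 = 192
  Thread fatigue crack: 7 × 3 × 7 = 147
  Seal erosion: 2 × 7 × 9 = 126
  Gear tooth jamming: 9 × 8 × 3 = 216
  Gasket fatigue crack: 10 × 7 × 7 = 490
  Membrane open circuit: 9 × 6 × 10 = 540
RPN > 195: Solder joint overheating (200), Spring wear (420), Gear tooth jamming (216), Gasket fatigue crack (490), Membrane open circuit (540).
Sum: 200 + 420 + 216 + 490 + 540 = 1866.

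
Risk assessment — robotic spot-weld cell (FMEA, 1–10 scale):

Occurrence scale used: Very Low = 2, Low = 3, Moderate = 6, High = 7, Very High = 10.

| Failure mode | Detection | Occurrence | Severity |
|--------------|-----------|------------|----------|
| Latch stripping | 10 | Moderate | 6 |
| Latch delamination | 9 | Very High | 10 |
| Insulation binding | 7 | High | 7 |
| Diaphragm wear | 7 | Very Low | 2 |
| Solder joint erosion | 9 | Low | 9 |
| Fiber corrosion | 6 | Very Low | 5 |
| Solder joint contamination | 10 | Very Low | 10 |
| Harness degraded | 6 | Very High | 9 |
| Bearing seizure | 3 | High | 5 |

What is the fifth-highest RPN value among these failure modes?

243

RPN = Severity × Occurrence × Detection:
  Latch stripping: 6 × 6 × 10 = 360
  Latch delamination: 10 × 10 × 9 = 900
  Insulation binding: 7 × 7 × 7 = 343
  Diaphragm wear: 2 × 2 × 7 = 28
  Solder joint erosion: 9 × 3 × 9 = 243
  Fiber corrosion: 5 × 2 × 6 = 60
  Solder joint contamination: 10 × 2 × 10 = 200
  Harness degraded: 9 × 10 × 6 = 540
  Bearing seizure: 5 × 7 × 3 = 105
Sorted descending: 900, 540, 360, 343, 243, 200, 105, 60, 28.
The fifth-highest RPN is 243 (Solder joint erosion).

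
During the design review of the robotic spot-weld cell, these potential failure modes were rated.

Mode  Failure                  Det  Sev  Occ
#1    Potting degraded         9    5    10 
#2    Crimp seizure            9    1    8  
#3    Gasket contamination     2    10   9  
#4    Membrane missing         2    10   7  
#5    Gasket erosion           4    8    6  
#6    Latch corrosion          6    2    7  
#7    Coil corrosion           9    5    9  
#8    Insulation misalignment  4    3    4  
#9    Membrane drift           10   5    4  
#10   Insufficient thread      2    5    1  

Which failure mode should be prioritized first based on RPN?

RPN = Severity × Occurrence × Detection:
  #1: 5 × 10 × 9 = 450
  #2: 1 × 8 × 9 = 72
  #3: 10 × 9 × 2 = 180
  #4: 10 × 7 × 2 = 140
  #5: 8 × 6 × 4 = 192
  #6: 2 × 7 × 6 = 84
  #7: 5 × 9 × 9 = 405
  #8: 3 × 4 × 4 = 48
  #9: 5 × 4 × 10 = 200
  #10: 5 × 1 × 2 = 10
Highest RPN is 450 → #1.

#1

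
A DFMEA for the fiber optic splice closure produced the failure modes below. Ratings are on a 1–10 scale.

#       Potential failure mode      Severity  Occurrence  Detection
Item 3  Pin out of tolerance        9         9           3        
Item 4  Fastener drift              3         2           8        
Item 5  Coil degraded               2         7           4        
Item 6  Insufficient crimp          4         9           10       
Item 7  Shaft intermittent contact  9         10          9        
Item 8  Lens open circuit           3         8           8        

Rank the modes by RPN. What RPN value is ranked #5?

RPN = Severity × Occurrence × Detection:
  Item 3: 9 × 9 × 3 = 243
  Item 4: 3 × 2 × 8 = 48
  Item 5: 2 × 7 × 4 = 56
  Item 6: 4 × 9 × 10 = 360
  Item 7: 9 × 10 × 9 = 810
  Item 8: 3 × 8 × 8 = 192
Sorted descending: 810, 360, 243, 192, 56, 48.
The fifth-highest RPN is 56 (Item 5).

56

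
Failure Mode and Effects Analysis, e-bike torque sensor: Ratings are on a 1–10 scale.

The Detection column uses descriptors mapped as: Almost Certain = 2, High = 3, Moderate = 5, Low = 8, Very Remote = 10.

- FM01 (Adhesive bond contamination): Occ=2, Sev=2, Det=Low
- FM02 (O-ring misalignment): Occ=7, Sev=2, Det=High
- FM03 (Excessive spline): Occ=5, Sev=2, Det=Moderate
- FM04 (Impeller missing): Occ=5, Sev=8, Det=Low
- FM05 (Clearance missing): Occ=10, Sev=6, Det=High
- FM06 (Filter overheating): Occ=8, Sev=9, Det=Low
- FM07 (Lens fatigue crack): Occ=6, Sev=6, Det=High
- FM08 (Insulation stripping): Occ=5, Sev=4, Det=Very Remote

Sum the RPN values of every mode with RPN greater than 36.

1476

RPN = Severity × Occurrence × Detection:
  FM01: 2 × 2 × 8 = 32
  FM02: 2 × 7 × 3 = 42
  FM03: 2 × 5 × 5 = 50
  FM04: 8 × 5 × 8 = 320
  FM05: 6 × 10 × 3 = 180
  FM06: 9 × 8 × 8 = 576
  FM07: 6 × 6 × 3 = 108
  FM08: 4 × 5 × 10 = 200
RPN > 36: FM02 (42), FM03 (50), FM04 (320), FM05 (180), FM06 (576), FM07 (108), FM08 (200).
Sum: 42 + 50 + 320 + 180 + 576 + 108 + 200 = 1476.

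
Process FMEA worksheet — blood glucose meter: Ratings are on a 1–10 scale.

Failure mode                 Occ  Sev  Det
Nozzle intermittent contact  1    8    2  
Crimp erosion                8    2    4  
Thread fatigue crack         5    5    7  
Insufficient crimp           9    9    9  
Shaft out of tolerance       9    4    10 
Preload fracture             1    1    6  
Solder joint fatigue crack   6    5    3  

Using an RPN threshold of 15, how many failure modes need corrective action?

RPN = Severity × Occurrence × Detection:
  Nozzle intermittent contact: 8 × 1 × 2 = 16
  Crimp erosion: 2 × 8 × 4 = 64
  Thread fatigue crack: 5 × 5 × 7 = 175
  Insufficient crimp: 9 × 9 × 9 = 729
  Shaft out of tolerance: 4 × 9 × 10 = 360
  Preload fracture: 1 × 1 × 6 = 6
  Solder joint fatigue crack: 5 × 6 × 3 = 90
Modes with RPN ≥ 15: Nozzle intermittent contact (16), Crimp erosion (64), Thread fatigue crack (175), Insufficient crimp (729), Shaft out of tolerance (360), Solder joint fatigue crack (90) → 6.

6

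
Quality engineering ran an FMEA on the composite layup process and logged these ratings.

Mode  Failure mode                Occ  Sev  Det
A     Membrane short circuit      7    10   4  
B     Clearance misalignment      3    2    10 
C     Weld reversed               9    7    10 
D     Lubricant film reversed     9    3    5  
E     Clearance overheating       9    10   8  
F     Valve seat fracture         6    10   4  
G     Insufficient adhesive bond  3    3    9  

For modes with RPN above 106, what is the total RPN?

2005

RPN = Severity × Occurrence × Detection:
  A: 10 × 7 × 4 = 280
  B: 2 × 3 × 10 = 60
  C: 7 × 9 × 10 = 630
  D: 3 × 9 × 5 = 135
  E: 10 × 9 × 8 = 720
  F: 10 × 6 × 4 = 240
  G: 3 × 3 × 9 = 81
RPN > 106: A (280), C (630), D (135), E (720), F (240).
Sum: 280 + 630 + 135 + 720 + 240 = 2005.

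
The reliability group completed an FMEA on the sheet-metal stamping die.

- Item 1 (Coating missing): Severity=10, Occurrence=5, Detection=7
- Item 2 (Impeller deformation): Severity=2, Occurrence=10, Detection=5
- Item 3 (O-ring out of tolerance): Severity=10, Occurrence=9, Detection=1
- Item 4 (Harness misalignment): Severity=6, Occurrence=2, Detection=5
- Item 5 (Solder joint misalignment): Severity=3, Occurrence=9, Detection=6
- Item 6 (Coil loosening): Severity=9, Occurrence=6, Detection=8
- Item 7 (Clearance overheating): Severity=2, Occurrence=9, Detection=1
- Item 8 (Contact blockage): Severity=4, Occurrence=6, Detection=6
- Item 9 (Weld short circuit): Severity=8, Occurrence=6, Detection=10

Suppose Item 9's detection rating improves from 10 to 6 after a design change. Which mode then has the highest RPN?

Item 6

RPN = Severity × Occurrence × Detection:
  Item 1: 10 × 5 × 7 = 350
  Item 2: 2 × 10 × 5 = 100
  Item 3: 10 × 9 × 1 = 90
  Item 4: 6 × 2 × 5 = 60
  Item 5: 3 × 9 × 6 = 162
  Item 6: 9 × 6 × 8 = 432
  Item 7: 2 × 9 × 1 = 18
  Item 8: 4 × 6 × 6 = 144
  Item 9: 8 × 6 × 10 = 480
After action: Item 9 → 8 × 6 × 6 = 288.
Revised RPNs: Item 6=432, Item 1=350, Item 9=288, Item 5=162, Item 8=144, Item 2=100, Item 3=90, Item 4=60, Item 7=18.
Highest is now Item 6 (432).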